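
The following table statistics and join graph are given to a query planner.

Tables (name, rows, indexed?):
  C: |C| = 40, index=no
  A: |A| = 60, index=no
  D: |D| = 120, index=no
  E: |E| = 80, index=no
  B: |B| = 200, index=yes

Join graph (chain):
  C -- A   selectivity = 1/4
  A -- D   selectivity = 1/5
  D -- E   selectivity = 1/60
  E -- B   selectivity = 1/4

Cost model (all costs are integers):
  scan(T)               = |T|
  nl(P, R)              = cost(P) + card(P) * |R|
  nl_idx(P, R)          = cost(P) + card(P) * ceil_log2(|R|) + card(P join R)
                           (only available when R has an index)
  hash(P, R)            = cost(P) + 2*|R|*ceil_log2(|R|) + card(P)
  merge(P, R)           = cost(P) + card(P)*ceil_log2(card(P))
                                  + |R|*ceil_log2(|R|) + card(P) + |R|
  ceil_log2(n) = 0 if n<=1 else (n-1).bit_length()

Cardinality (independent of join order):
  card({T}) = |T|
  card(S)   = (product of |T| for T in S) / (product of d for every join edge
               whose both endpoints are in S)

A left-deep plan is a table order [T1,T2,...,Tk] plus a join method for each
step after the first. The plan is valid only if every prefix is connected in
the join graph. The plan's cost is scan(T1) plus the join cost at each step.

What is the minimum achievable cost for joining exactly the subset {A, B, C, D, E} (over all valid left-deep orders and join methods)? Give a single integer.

27040

Selinger DP over subsets of {A,B,C,D,E}:
  {C}: scan cost=40, card=40
  {A}: scan cost=60, card=60
  {D}: scan cost=120, card=120
  {E}: scan cost=80, card=80
  {B}: scan cost=200, card=200
  {AC}: card=600; try (C,hash)→600, (A,merge)→740, (C,merge)→760, (A,hash)→800, (A,nl)→2440, (C,nl)→2460; best=600 via (C,hash)
  {AD}: card=1440; try (A,hash)→960, (D,merge)→1440, (A,merge)→1500, (D,hash)→1800, (D,nl)→7260, (A,nl)→7320; best=960 via (A,hash)
  {DE}: card=160; try (E,hash)→1360, (D,merge)→1680, (E,merge)→1720, (D,hash)→1840, (D,nl)→9680, (E,nl)→9720; best=1360 via (E,hash)
  {BE}: card=4000; try (E,hash)→1520, (B,merge)→2520, (E,merge)→2640, (B,hash)→3360, (B,nl_idx)→4720, (B,nl)→16080 …(+1); best=1520 via (E,hash)
  {ACD}: card=14400; try (D,hash)→2880, (C,hash)→2880, (D,merge)→8160, (C,merge)→18520, (C,nl)→58560, (D,nl)→72600; best=2880 via (D,hash)
  {ADE}: card=1920; try (A,hash)→2240, (A,merge)→3220, (E,hash)→3520, (A,nl)→10960, (E,merge)→18880, (E,nl)→116160; best=2240 via (A,hash)
  {BDE}: card=8000; try (B,merge)→4600, (B,hash)→4720, (D,hash)→7200, (B,nl_idx)→10640, (B,nl)→33360, (D,merge)→54480 …(+1); best=4600 via (B,merge)
  {ACDE}: card=19200; try (C,hash)→4640, (E,hash)→18400, (C,merge)→25560, (C,nl)→79040, (E,merge)→219520, (E,nl)→1154880; best=4640 via (C,hash)
  {ABDE}: card=96000; try (B,hash)→7360, (A,hash)→13320, (B,merge)→27080, (B,nl_idx)→113600, (A,merge)→117020, (B,nl)→386240 …(+1); best=7360 via (B,hash)
  {ABCDE}: card=960000; try (B,hash)→27040, (C,hash)→103840, (B,merge)→313640, (B,nl_idx)→1118240, (C,merge)→1735640, (B,nl)→3844640 …(+1); best=27040 via (B,hash)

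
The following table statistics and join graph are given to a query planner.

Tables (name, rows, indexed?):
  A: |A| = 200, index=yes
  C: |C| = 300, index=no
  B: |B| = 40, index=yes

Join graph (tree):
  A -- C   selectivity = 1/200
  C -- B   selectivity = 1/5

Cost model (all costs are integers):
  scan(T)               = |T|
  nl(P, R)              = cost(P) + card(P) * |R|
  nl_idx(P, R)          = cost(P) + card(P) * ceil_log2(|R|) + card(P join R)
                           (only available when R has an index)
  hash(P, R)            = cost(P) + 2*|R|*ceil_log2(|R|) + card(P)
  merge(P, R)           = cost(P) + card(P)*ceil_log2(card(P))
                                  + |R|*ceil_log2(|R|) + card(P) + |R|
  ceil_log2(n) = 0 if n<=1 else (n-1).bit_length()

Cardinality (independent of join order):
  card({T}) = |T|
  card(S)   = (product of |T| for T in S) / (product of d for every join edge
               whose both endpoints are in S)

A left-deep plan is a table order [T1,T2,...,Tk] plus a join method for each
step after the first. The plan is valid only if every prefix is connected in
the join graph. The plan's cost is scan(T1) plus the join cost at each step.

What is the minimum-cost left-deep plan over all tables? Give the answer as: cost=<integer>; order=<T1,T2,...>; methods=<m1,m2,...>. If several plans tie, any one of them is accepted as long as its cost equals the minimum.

Selinger DP (subsets sized 1..n):
  {A}: scan cost=200, card=200
  {C}: scan cost=300, card=300
  {B}: scan cost=40, card=40
  {AC}: card=300; try (A,nl_idx)→3000, (A,hash)→3800, (C,merge)→5000, (A,merge)→5100, (C,hash)→5800, (C,nl)→60200 …(+1); best=3000 via (A,nl_idx)
  {BC}: card=2400; try (B,hash)→1080, (C,merge)→3320, (B,merge)→3580, (B,nl_idx)→4500, (C,hash)→5480, (C,nl)→12040 …(+1); best=1080 via (B,hash)
  {ABC}: card=2400; try (B,hash)→3780, (B,merge)→6280, (A,hash)→6680, (B,nl_idx)→7200, (B,nl)→15000, (A,nl_idx)→22680 …(+2); best=3780 via (B,hash)

cost=3780; order=C,A,B; methods=nl_idx,hash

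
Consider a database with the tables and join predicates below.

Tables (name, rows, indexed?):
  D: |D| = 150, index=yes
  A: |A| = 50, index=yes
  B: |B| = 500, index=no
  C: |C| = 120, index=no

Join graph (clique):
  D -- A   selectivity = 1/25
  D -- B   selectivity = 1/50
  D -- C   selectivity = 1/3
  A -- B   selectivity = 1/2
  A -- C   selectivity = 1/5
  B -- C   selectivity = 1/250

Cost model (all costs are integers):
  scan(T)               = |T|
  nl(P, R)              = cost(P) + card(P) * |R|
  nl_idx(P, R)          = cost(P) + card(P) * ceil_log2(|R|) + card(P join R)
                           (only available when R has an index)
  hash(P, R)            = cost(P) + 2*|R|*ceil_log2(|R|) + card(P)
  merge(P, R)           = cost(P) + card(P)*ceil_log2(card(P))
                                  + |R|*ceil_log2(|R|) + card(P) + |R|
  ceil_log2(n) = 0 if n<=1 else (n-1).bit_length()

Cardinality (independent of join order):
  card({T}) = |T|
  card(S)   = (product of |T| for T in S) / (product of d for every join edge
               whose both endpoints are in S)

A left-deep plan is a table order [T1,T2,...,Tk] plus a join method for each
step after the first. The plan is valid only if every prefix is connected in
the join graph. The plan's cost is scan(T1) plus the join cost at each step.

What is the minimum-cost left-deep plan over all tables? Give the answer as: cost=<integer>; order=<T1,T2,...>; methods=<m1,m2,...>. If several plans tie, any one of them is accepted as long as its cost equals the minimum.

Selinger DP (subsets sized 1..n):
  {D}: scan cost=150, card=150
  {A}: scan cost=50, card=50
  {B}: scan cost=500, card=500
  {C}: scan cost=120, card=120
  {AD}: card=300; try (D,nl_idx)→750, (A,hash)→900, (A,nl_idx)→1350, (D,merge)→1750, (A,merge)→1850, (D,hash)→2500 …(+2); best=750 via (D,nl_idx)
  {BD}: card=1500; try (D,hash)→3400, (D,nl_idx)→6000, (B,merge)→6500, (D,merge)→6850, (B,hash)→9300, (B,nl)→75150 …(+1); best=3400 via (D,hash)
  {CD}: card=6000; try (C,hash)→1980, (D,merge)→2430, (C,merge)→2460, (D,hash)→2640, (D,nl_idx)→7080, (D,nl)→18120 …(+1); best=1980 via (C,hash)
  {AB}: card=12500; try (A,hash)→1600, (B,merge)→5400, (A,merge)→5850, (B,hash)→9100, (A,nl_idx)→16000, (B,nl)→25050 …(+1); best=1600 via (A,hash)
  {AC}: card=1200; try (A,hash)→840, (C,merge)→1360, (A,merge)→1430, (C,hash)→1780, (A,nl_idx)→2040, (C,nl)→6050 …(+1); best=840 via (A,hash)
  {BC}: card=240; try (C,hash)→2680, (B,merge)→6080, (C,merge)→6460, (B,hash)→9240, (B,nl)→60120, (C,nl)→60500; best=2680 via (C,hash)
  {ABD}: card=1500; try (A,hash)→5500, (B,merge)→8750, (B,hash)→10050, (A,nl_idx)→13900, (D,hash)→16500, (A,merge)→21750 …(+5); best=5500 via (A,hash)
  {ACD}: card=2400; try (C,hash)→2730, (D,hash)→4440, (C,merge)→4710, (A,hash)→8580, (D,nl_idx)→12840, (D,merge)→16590 …(+5); best=2730 via (C,hash)
  {BCD}: card=240; try (D,nl_idx)→4840, (D,hash)→5320, (D,merge)→6190, (C,hash)→6580, (B,hash)→16980, (C,merge)→22360 …(+4); best=4840 via (D,nl_idx)
  {ABC}: card=1200; try (A,hash)→3520, (A,merge)→5190, (A,nl_idx)→5320, (B,hash)→11040, (A,nl)→14680, (C,hash)→15780 …(+4); best=3520 via (A,hash)
  {ABCD}: card=48; try (A,hash)→5680, (A,nl_idx)→6328, (D,hash)→7120, (A,merge)→7350, (C,hash)→8680, (D,nl_idx)→13168 …(+8); best=5680 via (A,hash)

cost=5680; order=B,C,D,A; methods=hash,nl_idx,hash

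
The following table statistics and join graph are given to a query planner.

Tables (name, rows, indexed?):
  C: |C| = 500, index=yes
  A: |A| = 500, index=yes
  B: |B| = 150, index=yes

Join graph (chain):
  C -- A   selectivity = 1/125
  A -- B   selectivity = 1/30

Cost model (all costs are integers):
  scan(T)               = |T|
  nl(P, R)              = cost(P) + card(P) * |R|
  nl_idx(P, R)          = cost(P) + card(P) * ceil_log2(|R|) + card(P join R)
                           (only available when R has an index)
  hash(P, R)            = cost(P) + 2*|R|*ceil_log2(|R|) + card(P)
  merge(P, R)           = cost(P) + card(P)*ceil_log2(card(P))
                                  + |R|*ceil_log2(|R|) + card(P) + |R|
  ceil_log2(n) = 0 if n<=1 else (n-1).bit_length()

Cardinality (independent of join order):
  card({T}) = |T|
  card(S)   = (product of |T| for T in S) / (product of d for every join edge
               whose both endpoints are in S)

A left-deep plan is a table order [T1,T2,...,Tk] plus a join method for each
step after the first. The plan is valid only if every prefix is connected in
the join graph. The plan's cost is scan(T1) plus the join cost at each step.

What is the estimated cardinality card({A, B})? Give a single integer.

2500

Tables in S: A(500), B(150)
Edges inside S: A-B(d=30)
numerator = 500 * 150 = 75000
denominator = 30 = 30
card(S) = 75000 / 30 = 2500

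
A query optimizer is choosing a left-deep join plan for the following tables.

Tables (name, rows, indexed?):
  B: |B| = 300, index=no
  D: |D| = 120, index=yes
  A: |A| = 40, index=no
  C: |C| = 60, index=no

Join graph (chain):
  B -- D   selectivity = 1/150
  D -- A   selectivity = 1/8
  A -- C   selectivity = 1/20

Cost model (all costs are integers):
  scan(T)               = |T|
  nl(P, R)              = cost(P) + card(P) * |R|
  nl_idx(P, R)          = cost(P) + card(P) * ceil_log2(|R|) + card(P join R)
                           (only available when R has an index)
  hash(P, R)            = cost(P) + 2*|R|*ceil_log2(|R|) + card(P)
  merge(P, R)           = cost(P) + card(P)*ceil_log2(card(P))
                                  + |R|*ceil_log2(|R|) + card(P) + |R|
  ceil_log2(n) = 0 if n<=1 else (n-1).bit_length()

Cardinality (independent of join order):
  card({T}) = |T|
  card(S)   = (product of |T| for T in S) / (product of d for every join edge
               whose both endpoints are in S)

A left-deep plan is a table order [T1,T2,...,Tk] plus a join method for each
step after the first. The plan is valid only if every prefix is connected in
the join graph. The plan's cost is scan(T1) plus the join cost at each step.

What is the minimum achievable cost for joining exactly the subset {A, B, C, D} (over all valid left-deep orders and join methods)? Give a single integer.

4920

Selinger DP over subsets of {A,B,C,D}:
  {B}: scan cost=300, card=300
  {D}: scan cost=120, card=120
  {A}: scan cost=40, card=40
  {C}: scan cost=60, card=60
  {BD}: card=240; try (D,hash)→2280, (D,nl_idx)→2640, (B,merge)→4080, (D,merge)→4260, (B,hash)→5640, (B,nl)→36120 …(+1); best=2280 via (D,hash)
  {AD}: card=600; try (A,hash)→720, (D,nl_idx)→920, (D,merge)→1280, (A,merge)→1360, (D,hash)→1760, (D,nl)→4840 …(+1); best=720 via (A,hash)
  {AC}: card=120; try (A,hash)→600, (C,merge)→740, (A,merge)→760, (C,hash)→800, (C,nl)→2440, (A,nl)→2460; best=600 via (A,hash)
  {ABD}: card=1200; try (A,hash)→3000, (A,merge)→4720, (B,hash)→6720, (B,merge)→10320, (A,nl)→11880, (B,nl)→180720; best=3000 via (A,hash)
  {ACD}: card=1800; try (C,hash)→2040, (D,hash)→2400, (D,merge)→2520, (D,nl_idx)→3240, (C,merge)→7740, (D,nl)→15000 …(+1); best=2040 via (C,hash)
  {ABCD}: card=3600; try (C,hash)→4920, (B,hash)→9240, (C,merge)→17820, (B,merge)→26640, (C,nl)→75000, (B,nl)→542040; best=4920 via (C,hash)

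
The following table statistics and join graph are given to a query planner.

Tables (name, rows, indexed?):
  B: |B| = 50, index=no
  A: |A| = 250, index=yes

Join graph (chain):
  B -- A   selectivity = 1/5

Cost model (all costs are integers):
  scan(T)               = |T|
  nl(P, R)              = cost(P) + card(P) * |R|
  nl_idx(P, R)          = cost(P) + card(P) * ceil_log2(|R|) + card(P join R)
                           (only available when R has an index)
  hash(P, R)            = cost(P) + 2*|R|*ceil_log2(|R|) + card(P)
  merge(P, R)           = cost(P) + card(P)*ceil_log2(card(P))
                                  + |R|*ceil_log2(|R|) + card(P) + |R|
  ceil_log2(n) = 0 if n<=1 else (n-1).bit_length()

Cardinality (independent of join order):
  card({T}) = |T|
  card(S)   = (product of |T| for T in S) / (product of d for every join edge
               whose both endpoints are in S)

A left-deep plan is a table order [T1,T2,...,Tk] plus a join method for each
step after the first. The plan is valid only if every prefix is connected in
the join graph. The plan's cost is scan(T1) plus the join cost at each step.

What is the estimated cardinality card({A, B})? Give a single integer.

Tables in S: A(250), B(50)
Edges inside S: B-A(d=5)
numerator = 250 * 50 = 12500
denominator = 5 = 5
card(S) = 12500 / 5 = 2500

2500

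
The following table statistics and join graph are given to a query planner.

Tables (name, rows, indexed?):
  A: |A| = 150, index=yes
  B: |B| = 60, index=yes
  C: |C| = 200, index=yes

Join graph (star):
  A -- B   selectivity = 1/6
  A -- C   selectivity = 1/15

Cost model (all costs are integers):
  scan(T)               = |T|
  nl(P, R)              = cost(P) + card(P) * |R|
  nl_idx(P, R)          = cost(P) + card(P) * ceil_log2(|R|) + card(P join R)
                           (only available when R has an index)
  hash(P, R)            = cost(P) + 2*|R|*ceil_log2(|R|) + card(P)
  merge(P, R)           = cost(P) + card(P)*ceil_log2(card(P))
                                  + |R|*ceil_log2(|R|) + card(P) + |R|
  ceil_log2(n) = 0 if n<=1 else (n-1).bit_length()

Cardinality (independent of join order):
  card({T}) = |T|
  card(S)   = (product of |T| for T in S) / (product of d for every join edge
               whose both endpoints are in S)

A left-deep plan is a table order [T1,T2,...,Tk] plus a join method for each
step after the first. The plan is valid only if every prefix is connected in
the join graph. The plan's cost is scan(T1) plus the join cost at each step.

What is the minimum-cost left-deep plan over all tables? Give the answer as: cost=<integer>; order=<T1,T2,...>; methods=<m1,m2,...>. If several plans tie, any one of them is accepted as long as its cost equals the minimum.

cost=5520; order=C,A,B; methods=hash,hash

Selinger DP (subsets sized 1..n):
  {A}: scan cost=150, card=150
  {B}: scan cost=60, card=60
  {C}: scan cost=200, card=200
  {AB}: card=1500; try (B,hash)→1020, (A,merge)→1830, (B,merge)→1920, (A,nl_idx)→2040, (A,hash)→2520, (B,nl_idx)→2550 …(+2); best=1020 via (B,hash)
  {AC}: card=2000; try (A,hash)→2800, (C,merge)→3300, (C,nl_idx)→3350, (A,merge)→3350, (C,hash)→3500, (A,nl_idx)→3800 …(+2); best=2800 via (A,hash)
  {ABC}: card=20000; try (B,hash)→5520, (C,hash)→5720, (C,merge)→20820, (B,merge)→27220, (C,nl_idx)→33020, (B,nl_idx)→34800 …(+2); best=5520 via (B,hash)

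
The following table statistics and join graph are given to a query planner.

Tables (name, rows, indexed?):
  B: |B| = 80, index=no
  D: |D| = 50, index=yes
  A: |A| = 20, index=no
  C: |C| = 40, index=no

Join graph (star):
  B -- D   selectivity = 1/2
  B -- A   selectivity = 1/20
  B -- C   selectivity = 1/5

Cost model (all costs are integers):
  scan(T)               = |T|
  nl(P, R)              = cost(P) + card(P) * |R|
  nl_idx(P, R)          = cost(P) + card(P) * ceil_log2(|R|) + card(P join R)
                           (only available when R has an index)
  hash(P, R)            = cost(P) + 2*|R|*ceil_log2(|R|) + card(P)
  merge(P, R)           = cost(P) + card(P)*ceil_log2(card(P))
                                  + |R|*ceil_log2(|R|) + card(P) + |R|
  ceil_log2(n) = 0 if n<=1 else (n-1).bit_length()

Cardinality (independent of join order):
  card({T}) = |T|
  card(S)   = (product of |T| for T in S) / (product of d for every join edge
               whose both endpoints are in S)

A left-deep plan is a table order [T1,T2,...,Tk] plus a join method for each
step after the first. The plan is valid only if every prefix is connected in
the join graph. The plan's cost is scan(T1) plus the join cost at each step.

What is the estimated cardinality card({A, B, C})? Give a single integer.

Tables in S: A(20), B(80), C(40)
Edges inside S: B-A(d=20), B-C(d=5)
numerator = 20 * 80 * 40 = 64000
denominator = 20 * 5 = 100
card(S) = 64000 / 100 = 640

640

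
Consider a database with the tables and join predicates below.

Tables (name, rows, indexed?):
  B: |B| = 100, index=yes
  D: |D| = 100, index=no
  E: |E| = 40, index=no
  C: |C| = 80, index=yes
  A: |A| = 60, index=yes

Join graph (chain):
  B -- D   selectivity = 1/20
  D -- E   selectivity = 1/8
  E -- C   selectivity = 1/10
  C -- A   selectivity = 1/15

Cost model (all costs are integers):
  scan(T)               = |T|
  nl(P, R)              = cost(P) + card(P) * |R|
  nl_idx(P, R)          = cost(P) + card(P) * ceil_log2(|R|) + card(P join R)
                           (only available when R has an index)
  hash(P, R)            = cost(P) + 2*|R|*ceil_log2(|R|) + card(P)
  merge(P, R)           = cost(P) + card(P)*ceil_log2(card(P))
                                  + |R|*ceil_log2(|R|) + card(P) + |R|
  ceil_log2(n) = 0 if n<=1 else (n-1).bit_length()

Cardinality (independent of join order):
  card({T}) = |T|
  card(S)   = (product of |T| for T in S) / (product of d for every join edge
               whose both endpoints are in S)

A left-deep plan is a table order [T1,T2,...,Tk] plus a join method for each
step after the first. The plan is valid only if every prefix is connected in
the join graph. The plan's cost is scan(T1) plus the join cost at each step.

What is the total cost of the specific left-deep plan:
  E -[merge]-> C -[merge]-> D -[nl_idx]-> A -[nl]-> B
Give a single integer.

step 1: scan E: cost=40, card=40
step 2: join C via merge
    card(P join C) = 40*80/(10) = 320
    cost = 40 + 40*6 + 80*7 + 40 + 80 = 960
step 3: join D via merge
    card(P join D) = 320*100/(8) = 4000
    cost = 960 + 320*9 + 100*7 + 320 + 100 = 4960
step 4: join A via nl_idx
    card(P join A) = 4000*60/(15) = 16000
    cost = 4960 + 4000*6 + 16000 = 44960
step 5: join B via nl
    card(P join B) = 16000*100/(20) = 80000
    cost = 44960 + 16000*100 = 1644960

1644960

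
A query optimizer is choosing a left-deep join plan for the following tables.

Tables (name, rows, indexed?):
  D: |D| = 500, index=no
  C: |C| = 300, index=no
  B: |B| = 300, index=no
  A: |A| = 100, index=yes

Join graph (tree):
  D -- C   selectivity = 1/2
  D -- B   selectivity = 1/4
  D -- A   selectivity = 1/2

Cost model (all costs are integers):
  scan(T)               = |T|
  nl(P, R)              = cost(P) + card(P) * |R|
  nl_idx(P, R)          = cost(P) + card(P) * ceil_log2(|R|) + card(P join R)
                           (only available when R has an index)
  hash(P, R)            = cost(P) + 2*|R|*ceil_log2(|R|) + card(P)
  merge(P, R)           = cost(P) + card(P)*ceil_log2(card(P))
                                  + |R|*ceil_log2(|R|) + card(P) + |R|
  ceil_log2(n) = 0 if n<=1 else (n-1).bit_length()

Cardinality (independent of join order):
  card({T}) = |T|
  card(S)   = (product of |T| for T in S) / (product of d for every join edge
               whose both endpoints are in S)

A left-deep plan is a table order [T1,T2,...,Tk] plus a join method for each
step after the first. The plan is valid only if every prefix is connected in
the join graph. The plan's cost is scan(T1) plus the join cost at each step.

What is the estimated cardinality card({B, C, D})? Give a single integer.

Tables in S: B(300), C(300), D(500)
Edges inside S: D-C(d=2), D-B(d=4)
numerator = 300 * 300 * 500 = 45000000
denominator = 2 * 4 = 8
card(S) = 45000000 / 8 = 5625000

5625000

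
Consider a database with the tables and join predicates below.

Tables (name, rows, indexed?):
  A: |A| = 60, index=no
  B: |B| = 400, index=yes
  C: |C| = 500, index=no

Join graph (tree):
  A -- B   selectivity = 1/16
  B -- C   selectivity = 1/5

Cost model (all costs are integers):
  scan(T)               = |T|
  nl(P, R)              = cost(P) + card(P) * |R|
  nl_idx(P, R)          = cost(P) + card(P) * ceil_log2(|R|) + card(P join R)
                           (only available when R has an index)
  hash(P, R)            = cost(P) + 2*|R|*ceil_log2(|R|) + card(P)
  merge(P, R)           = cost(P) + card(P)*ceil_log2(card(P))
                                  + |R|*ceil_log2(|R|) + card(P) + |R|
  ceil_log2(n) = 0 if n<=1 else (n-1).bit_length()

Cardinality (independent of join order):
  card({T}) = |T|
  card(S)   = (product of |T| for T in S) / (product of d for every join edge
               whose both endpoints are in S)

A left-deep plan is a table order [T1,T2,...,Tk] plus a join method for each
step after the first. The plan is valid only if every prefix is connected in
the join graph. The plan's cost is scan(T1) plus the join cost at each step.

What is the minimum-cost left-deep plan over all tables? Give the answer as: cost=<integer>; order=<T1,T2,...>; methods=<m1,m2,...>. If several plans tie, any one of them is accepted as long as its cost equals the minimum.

cost=12020; order=B,A,C; methods=hash,hash

Selinger DP (subsets sized 1..n):
  {A}: scan cost=60, card=60
  {B}: scan cost=400, card=400
  {C}: scan cost=500, card=500
  {AB}: card=1500; try (A,hash)→1520, (B,nl_idx)→2100, (B,merge)→4480, (A,merge)→4820, (B,hash)→7320, (B,nl)→24060 …(+1); best=1520 via (A,hash)
  {BC}: card=40000; try (B,hash)→8200, (C,merge)→9400, (B,merge)→9500, (C,hash)→9800, (B,nl_idx)→45000, (C,nl)→200400 …(+1); best=8200 via (B,hash)
  {ABC}: card=150000; try (C,hash)→12020, (C,merge)→24520, (A,hash)→48920, (A,merge)→688620, (C,nl)→751520, (A,nl)→2408200; best=12020 via (C,hash)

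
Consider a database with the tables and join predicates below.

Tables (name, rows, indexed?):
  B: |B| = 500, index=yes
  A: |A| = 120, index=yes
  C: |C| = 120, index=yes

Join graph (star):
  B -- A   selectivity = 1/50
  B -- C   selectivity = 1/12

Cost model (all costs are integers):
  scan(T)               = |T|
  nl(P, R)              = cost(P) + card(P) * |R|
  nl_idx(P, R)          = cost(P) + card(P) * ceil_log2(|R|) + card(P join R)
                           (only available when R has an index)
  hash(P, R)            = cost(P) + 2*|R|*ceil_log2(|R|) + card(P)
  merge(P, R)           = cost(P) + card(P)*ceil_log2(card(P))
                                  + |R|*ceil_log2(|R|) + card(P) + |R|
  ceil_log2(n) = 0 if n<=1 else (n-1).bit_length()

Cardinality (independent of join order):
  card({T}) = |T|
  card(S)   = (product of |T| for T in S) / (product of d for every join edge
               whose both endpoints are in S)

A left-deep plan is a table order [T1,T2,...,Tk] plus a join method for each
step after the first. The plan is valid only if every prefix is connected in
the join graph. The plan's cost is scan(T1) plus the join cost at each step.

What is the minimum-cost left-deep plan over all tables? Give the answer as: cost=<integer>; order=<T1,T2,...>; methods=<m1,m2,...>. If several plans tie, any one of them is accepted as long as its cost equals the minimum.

cost=5280; order=A,B,C; methods=nl_idx,hash

Selinger DP (subsets sized 1..n):
  {B}: scan cost=500, card=500
  {A}: scan cost=120, card=120
  {C}: scan cost=120, card=120
  {AB}: card=1200; try (B,nl_idx)→2400, (A,hash)→2680, (A,nl_idx)→5200, (B,merge)→6080, (A,merge)→6460, (B,hash)→9240 …(+2); best=2400 via (B,nl_idx)
  {BC}: card=5000; try (C,hash)→2680, (B,merge)→6080, (B,nl_idx)→6200, (C,merge)→6460, (C,nl_idx)→9000, (B,hash)→9240 …(+2); best=2680 via (C,hash)
  {ABC}: card=12000; try (C,hash)→5280, (A,hash)→9360, (C,merge)→17760, (C,nl_idx)→22800, (A,nl_idx)→49680, (A,merge)→73640 …(+2); best=5280 via (C,hash)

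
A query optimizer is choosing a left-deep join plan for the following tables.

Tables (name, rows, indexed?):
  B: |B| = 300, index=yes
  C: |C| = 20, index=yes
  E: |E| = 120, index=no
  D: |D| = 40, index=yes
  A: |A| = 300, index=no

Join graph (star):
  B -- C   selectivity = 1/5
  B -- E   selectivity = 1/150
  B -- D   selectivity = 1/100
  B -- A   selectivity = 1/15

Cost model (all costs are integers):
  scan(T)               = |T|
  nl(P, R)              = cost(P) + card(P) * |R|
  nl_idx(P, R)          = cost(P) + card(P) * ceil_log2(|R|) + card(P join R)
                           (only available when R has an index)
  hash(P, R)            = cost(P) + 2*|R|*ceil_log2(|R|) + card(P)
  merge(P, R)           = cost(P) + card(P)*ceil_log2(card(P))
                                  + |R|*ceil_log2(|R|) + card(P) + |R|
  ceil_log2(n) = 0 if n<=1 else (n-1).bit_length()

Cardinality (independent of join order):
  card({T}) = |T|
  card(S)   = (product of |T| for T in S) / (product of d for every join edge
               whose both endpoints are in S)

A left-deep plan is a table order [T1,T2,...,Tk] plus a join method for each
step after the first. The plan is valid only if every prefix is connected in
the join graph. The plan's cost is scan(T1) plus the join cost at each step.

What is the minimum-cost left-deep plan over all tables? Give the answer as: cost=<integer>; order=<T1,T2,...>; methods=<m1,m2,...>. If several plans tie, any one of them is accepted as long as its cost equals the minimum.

Selinger DP (subsets sized 1..n):
  {B}: scan cost=300, card=300
  {C}: scan cost=20, card=20
  {E}: scan cost=120, card=120
  {D}: scan cost=40, card=40
  {A}: scan cost=300, card=300
  {BC}: card=1200; try (C,hash)→800, (B,nl_idx)→1400, (C,nl_idx)→3000, (B,merge)→3140, (C,merge)→3420, (B,hash)→5440 …(+2); best=800 via (C,hash)
  {BE}: card=240; try (B,nl_idx)→1440, (E,hash)→2280, (B,merge)→4080, (E,merge)→4260, (B,hash)→5640, (B,nl)→36120 …(+1); best=1440 via (B,nl_idx)
  {BD}: card=120; try (B,nl_idx)→520, (D,hash)→1080, (D,nl_idx)→2220, (B,merge)→3320, (D,merge)→3580, (B,hash)→5480 …(+2); best=520 via (B,nl_idx)
  {AB}: card=6000; try (B,hash)→6000, (A,hash)→6000, (B,merge)→6300, (A,merge)→6300, (B,nl_idx)→9000, (B,nl)→90300 …(+1); best=6000 via (B,hash)
  {BCE}: card=960; try (C,hash)→1880, (C,nl_idx)→3600, (E,hash)→3680, (C,merge)→3720, (C,nl)→6240, (E,merge)→16160 …(+1); best=1880 via (C,hash)
  {BCD}: card=480; try (C,hash)→840, (C,merge)→1600, (C,nl_idx)→1600, (D,hash)→2480, (C,nl)→2920, (D,nl_idx)→8480 …(+2); best=840 via (C,hash)
  {ABC}: card=24000; try (A,hash)→7400, (C,hash)→12200, (A,merge)→18200, (C,nl_idx)→60000, (C,merge)→90120, (C,nl)→126000 …(+1); best=7400 via (A,hash)
  {BDE}: card=96; try (D,hash)→2160, (E,hash)→2320, (E,merge)→2440, (D,nl_idx)→2976, (D,merge)→3880, (D,nl)→11040 …(+1); best=2160 via (D,hash)
  {ABE}: card=4800; try (A,merge)→6600, (A,hash)→7080, (E,hash)→13680, (A,nl)→73440, (E,merge)→90960, (E,nl)→726000; best=6600 via (A,merge)
  {ABD}: card=2400; try (A,merge)→4480, (A,hash)→6040, (D,hash)→12480, (A,nl)→36520, (D,nl_idx)→44400, (D,merge)→90280 …(+1); best=4480 via (A,merge)
  {BCDE}: card=384; try (C,hash)→2456, (E,hash)→3000, (C,nl_idx)→3024, (C,merge)→3048, (D,hash)→3320, (C,nl)→4080 …(+5); best=2456 via (C,hash)
  {ABCE}: card=19200; try (A,hash)→8240, (C,hash)→11600, (A,merge)→15440, (E,hash)→33080, (C,nl_idx)→49800, (C,merge)→73920 …(+4); best=8240 via (A,hash)
  {ABCD}: card=9600; try (A,hash)→6720, (C,hash)→7080, (A,merge)→8640, (C,nl_idx)→26080, (D,hash)→31880, (C,merge)→35800 …(+5); best=6720 via (A,hash)
  {ABDE}: card=1920; try (A,merge)→5928, (A,hash)→7656, (E,hash)→8560, (D,hash)→11880, (A,nl)→30960, (E,merge)→36640 …(+4); best=5928 via (A,merge)
  {ABCDE}: card=7680; try (C,hash)→8048, (A,hash)→8240, (A,merge)→9296, (E,hash)→18000, (C,nl_idx)→23208, (D,hash)→27920 …(+8); best=8048 via (C,hash)

cost=8048; order=E,B,D,A,C; methods=nl_idx,hash,merge,hash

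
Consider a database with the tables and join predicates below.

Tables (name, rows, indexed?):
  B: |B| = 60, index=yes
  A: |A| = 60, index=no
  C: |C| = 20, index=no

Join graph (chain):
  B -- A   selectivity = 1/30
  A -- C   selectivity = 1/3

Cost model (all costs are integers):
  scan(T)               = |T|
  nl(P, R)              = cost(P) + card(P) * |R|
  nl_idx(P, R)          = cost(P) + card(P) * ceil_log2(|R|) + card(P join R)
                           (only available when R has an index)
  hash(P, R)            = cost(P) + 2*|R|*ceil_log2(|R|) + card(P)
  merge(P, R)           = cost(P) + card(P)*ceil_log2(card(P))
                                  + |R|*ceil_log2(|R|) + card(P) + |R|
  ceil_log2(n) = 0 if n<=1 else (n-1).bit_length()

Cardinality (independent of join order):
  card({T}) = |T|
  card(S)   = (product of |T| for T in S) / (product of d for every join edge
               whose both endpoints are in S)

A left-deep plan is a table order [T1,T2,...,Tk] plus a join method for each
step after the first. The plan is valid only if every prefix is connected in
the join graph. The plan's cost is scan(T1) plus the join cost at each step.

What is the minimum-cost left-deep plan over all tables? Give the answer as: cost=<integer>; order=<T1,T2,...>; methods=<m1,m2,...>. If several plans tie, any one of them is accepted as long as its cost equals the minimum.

Selinger DP (subsets sized 1..n):
  {B}: scan cost=60, card=60
  {A}: scan cost=60, card=60
  {C}: scan cost=20, card=20
  {AB}: card=120; try (B,nl_idx)→540, (B,hash)→840, (A,hash)→840, (B,merge)→900, (A,merge)→900, (B,nl)→3660 …(+1); best=540 via (B,nl_idx)
  {AC}: card=400; try (C,hash)→320, (A,merge)→560, (C,merge)→600, (A,hash)→760, (A,nl)→1220, (C,nl)→1260; best=320 via (C,hash)
  {ABC}: card=800; try (C,hash)→860, (B,hash)→1440, (C,merge)→1620, (C,nl)→2940, (B,nl_idx)→3520, (B,merge)→4740 …(+1); best=860 via (C,hash)

cost=860; order=A,B,C; methods=nl_idx,hash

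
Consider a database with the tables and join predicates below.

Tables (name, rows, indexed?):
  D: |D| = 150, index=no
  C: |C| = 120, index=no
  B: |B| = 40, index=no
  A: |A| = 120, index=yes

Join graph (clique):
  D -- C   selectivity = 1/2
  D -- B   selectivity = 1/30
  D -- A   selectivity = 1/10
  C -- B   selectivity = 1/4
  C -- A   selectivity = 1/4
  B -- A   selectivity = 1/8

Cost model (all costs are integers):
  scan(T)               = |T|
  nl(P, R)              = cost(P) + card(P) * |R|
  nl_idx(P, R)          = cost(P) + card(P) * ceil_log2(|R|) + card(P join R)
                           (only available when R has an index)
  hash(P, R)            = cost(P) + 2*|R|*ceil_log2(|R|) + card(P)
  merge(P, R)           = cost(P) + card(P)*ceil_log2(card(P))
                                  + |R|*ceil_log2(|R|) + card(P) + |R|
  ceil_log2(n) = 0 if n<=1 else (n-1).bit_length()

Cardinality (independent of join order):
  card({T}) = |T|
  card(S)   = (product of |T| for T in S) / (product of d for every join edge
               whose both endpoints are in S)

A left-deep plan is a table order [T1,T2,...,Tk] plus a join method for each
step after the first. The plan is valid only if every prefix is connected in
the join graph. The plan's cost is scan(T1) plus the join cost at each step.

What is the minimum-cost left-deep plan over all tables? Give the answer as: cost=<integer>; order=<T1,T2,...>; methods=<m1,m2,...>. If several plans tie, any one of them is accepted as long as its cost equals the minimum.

cost=4460; order=D,B,A,C; methods=hash,nl_idx,hash

Selinger DP (subsets sized 1..n):
  {D}: scan cost=150, card=150
  {C}: scan cost=120, card=120
  {B}: scan cost=40, card=40
  {A}: scan cost=120, card=120
  {CD}: card=9000; try (C,hash)→1980, (D,merge)→2430, (C,merge)→2460, (D,hash)→2640, (D,nl)→18120, (C,nl)→18150; best=1980 via (C,hash)
  {BD}: card=200; try (B,hash)→780, (D,merge)→1670, (B,merge)→1780, (D,hash)→2480, (D,nl)→6040, (B,nl)→6150; best=780 via (B,hash)
  {AD}: card=1800; try (A,hash)→1980, (D,merge)→2430, (A,merge)→2460, (D,hash)→2640, (A,nl_idx)→3000, (D,nl)→18120 …(+1); best=1980 via (A,hash)
  {BC}: card=1200; try (B,hash)→720, (C,merge)→1280, (B,merge)→1360, (C,hash)→1760, (C,nl)→4840, (B,nl)→4920; best=720 via (B,hash)
  {AC}: card=3600; try (C,hash)→1920, (A,hash)→1920, (C,merge)→2040, (A,merge)→2040, (A,nl_idx)→4560, (C,nl)→14520 …(+1); best=1920 via (C,hash)
  {AB}: card=600; try (B,hash)→720, (A,nl_idx)→920, (A,merge)→1280, (B,merge)→1360, (A,hash)→1760, (A,nl)→4840 …(+1); best=720 via (B,hash)
  {BCD}: card=3000; try (C,hash)→2660, (C,merge)→3540, (D,hash)→4320, (B,hash)→11460, (D,merge)→16470, (C,nl)→24780 …(+3); best=2660 via (C,hash)
  {ACD}: card=27000; try (C,hash)→5460, (D,hash)→7920, (A,hash)→12660, (C,merge)→24540, (D,merge)→50070, (A,nl_idx)→91980 …(+4); best=5460 via (C,hash)
  {ABD}: card=300; try (A,nl_idx)→2480, (A,hash)→2660, (A,merge)→3540, (D,hash)→3720, (B,hash)→4260, (D,merge)→8670 …(+4); best=2480 via (A,nl_idx)
  {ABC}: card=4500; try (C,hash)→3000, (A,hash)→3600, (B,hash)→6000, (C,merge)→8280, (A,nl_idx)→13620, (A,merge)→16080 …(+4); best=3000 via (C,hash)
  {ABCD}: card=1125; try (C,hash)→4460, (C,merge)→6440, (A,hash)→7340, (D,hash)→9900, (A,nl_idx)→24785, (B,hash)→32940 …(+7); best=4460 via (C,hash)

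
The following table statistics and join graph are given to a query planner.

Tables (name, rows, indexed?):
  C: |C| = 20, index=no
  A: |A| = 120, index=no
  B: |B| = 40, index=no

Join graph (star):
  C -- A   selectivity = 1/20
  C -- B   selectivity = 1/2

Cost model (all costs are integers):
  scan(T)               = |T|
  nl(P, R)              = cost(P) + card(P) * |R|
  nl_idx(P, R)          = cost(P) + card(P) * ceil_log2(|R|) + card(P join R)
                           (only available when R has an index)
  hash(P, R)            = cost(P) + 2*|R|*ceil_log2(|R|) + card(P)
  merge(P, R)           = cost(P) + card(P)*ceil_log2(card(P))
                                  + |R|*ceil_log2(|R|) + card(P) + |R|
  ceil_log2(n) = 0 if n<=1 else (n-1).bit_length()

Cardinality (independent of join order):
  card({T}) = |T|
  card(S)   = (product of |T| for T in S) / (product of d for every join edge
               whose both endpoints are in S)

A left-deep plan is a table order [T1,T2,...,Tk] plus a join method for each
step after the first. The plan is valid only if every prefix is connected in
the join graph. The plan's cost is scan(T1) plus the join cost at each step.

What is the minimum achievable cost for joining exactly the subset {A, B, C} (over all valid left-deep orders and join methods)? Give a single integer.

1040

Selinger DP over subsets of {A,B,C}:
  {C}: scan cost=20, card=20
  {A}: scan cost=120, card=120
  {B}: scan cost=40, card=40
  {AC}: card=120; try (C,hash)→440, (A,merge)→1100, (C,merge)→1200, (A,hash)→1720, (A,nl)→2420, (C,nl)→2520; best=440 via (C,hash)
  {BC}: card=400; try (C,hash)→280, (B,merge)→420, (C,merge)→440, (B,hash)→520, (B,nl)→820, (C,nl)→840; best=280 via (C,hash)
  {ABC}: card=2400; try (B,hash)→1040, (B,merge)→1680, (A,hash)→2360, (B,nl)→5240, (A,merge)→5240, (A,nl)→48280; best=1040 via (B,hash)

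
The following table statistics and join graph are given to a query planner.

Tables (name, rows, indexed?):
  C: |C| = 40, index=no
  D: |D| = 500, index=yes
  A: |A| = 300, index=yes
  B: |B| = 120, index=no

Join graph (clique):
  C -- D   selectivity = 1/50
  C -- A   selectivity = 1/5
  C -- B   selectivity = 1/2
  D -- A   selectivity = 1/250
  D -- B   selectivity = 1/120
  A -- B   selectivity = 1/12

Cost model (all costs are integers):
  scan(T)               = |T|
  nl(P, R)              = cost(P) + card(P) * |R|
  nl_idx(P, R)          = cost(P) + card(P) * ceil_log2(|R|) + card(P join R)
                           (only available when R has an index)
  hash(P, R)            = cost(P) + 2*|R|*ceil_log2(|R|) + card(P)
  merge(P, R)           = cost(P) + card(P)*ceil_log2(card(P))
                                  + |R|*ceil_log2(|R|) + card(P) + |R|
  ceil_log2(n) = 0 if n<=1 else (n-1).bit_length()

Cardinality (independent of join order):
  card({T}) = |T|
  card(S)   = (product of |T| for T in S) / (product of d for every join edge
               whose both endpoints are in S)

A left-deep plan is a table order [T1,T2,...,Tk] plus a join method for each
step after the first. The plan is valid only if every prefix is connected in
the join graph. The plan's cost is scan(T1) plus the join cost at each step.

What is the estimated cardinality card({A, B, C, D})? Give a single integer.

Tables in S: A(300), B(120), C(40), D(500)
Edges inside S: C-D(d=50), C-A(d=5), C-B(d=2), D-A(d=250), D-B(d=120), A-B(d=12)
numerator = 300 * 120 * 40 * 500 = 720000000
denominator = 50 * 5 * 2 * 250 * 120 * 12 = 180000000
card(S) = 720000000 / 180000000 = 4

4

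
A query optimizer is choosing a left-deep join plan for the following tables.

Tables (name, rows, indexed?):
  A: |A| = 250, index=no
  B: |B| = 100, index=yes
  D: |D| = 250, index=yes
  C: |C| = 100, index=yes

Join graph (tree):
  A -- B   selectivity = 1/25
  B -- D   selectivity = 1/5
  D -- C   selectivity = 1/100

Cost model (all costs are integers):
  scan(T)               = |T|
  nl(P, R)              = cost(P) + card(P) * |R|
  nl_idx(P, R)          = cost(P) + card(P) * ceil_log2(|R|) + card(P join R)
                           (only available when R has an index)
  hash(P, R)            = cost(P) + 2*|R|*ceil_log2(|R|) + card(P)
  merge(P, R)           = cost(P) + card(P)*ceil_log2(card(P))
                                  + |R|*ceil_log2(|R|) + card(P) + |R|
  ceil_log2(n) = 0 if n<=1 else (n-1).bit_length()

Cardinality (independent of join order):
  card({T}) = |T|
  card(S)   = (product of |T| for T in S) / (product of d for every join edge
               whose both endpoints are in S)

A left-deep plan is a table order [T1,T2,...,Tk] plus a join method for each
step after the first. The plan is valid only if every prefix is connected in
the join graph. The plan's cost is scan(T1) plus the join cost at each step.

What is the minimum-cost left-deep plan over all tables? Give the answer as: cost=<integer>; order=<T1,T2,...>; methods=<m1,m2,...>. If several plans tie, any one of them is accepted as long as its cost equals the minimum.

cost=11800; order=C,D,B,A; methods=nl_idx,hash,hash

Selinger DP (subsets sized 1..n):
  {A}: scan cost=250, card=250
  {B}: scan cost=100, card=100
  {D}: scan cost=250, card=250
  {C}: scan cost=100, card=100
  {AB}: card=1000; try (B,hash)→1900, (B,nl_idx)→3000, (A,merge)→3150, (B,merge)→3300, (A,hash)→4200, (A,nl)→25100 …(+1); best=1900 via (B,hash)
  {BD}: card=5000; try (B,hash)→1900, (D,merge)→3150, (B,merge)→3300, (D,hash)→4200, (D,nl_idx)→5900, (B,nl_idx)→7000 …(+2); best=1900 via (B,hash)
  {CD}: card=250; try (D,nl_idx)→1150, (C,hash)→1900, (C,nl_idx)→2250, (D,merge)→3150, (C,merge)→3300, (D,hash)→4200 …(+2); best=1150 via (D,nl_idx)
  {ABD}: card=50000; try (D,hash)→6900, (A,hash)→10900, (D,merge)→15150, (D,nl_idx)→59900, (A,merge)→74150, (D,nl)→251900 …(+1); best=6900 via (D,hash)
  {BCD}: card=5000; try (B,hash)→2800, (B,merge)→4200, (B,nl_idx)→7900, (C,hash)→8300, (B,nl)→26150, (C,nl_idx)→41900 …(+2); best=2800 via (B,hash)
  {ABCD}: card=50000; try (A,hash)→11800, (C,hash)→58300, (A,merge)→75050, (C,nl_idx)→406900, (C,merge)→857700, (A,nl)→1252800 …(+1); best=11800 via (A,hash)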